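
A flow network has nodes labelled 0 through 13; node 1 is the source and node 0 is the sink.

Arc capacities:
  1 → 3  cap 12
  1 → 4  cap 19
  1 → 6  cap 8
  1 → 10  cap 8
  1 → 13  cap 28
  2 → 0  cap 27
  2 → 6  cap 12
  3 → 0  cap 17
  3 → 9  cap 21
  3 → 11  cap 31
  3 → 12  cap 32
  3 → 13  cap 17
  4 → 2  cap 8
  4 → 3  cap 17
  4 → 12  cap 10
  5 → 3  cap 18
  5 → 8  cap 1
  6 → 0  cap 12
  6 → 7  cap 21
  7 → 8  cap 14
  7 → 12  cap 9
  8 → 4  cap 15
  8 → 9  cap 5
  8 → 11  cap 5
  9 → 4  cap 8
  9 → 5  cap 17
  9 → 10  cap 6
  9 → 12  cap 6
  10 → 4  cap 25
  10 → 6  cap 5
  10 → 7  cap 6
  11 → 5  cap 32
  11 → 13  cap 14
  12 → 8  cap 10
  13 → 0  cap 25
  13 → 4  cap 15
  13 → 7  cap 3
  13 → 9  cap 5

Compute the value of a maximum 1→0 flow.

Maximum flow value: 62

augment #1: 1→3→0 bottleneck 12, total now 12
augment #2: 1→6→0 bottleneck 8, total now 20
augment #3: 1→13→0 bottleneck 25, total now 45
augment #4: 1→4→2→0 bottleneck 8, total now 53
augment #5: 1→4→3→0 bottleneck 5, total now 58
augment #6: 1→10→6→0 bottleneck 4, total now 62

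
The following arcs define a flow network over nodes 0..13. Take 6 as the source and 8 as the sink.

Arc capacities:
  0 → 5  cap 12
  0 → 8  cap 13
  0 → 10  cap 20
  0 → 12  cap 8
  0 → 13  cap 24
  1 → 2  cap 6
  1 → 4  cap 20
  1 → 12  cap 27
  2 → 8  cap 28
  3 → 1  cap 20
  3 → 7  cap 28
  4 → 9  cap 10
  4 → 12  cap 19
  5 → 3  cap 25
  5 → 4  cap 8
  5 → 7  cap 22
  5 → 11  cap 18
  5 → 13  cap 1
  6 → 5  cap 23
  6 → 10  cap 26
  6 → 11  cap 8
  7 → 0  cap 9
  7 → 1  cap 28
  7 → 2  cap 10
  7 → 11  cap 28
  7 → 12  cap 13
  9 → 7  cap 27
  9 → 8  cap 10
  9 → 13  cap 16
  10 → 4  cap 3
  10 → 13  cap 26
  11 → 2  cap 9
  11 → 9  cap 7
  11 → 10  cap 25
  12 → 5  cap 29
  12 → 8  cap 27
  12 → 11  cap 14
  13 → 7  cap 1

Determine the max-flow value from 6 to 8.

Maximum flow value: 35

augment #1: 6→11→2→8 bottleneck 8, total now 8
augment #2: 6→5→4→9→8 bottleneck 8, total now 16
augment #3: 6→5→7→0→8 bottleneck 9, total now 25
augment #4: 6→5→7→2→8 bottleneck 6, total now 31
augment #5: 6→10→4→9→8 bottleneck 2, total now 33
augment #6: 6→10→4→12→8 bottleneck 1, total now 34
augment #7: 6→10→13→7→2→8 bottleneck 1, total now 35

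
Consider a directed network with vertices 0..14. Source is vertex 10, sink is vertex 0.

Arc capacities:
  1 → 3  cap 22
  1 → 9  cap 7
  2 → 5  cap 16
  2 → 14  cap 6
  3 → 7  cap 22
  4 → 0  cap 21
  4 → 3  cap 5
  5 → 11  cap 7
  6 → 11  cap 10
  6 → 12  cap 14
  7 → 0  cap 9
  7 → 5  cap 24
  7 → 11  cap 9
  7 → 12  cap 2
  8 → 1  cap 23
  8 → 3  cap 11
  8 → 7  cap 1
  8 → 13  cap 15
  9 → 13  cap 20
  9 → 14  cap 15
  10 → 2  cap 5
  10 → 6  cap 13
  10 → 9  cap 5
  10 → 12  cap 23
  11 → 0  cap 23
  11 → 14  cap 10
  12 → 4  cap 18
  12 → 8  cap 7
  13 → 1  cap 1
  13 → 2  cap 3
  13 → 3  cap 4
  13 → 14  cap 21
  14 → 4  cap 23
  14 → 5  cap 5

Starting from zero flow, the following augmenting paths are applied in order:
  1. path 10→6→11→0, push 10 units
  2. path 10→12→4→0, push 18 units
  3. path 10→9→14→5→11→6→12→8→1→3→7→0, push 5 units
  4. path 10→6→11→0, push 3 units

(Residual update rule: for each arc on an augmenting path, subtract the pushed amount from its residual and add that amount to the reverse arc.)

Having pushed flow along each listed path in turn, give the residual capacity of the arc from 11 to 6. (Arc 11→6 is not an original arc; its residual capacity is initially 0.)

Residual capacity of (11,6): 8

after path 1 (10→6→11→0, push 10): res(11,6)=10
after path 2 (10→12→4→0, push 18): res(11,6)=10
after path 3 (10→9→14→5→11→6→12→8→1→3→7→0, push 5): res(11,6)=5
after path 4 (10→6→11→0, push 3): res(11,6)=8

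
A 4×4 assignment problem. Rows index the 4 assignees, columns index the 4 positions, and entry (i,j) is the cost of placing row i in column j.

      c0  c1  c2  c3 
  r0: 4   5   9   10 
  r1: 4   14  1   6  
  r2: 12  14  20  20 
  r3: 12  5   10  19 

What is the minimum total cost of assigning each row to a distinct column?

optimal assignment: row0→col3 (cost 10), row1→col2 (cost 1), row2→col0 (cost 12), row3→col1 (cost 5)
total = 10 + 1 + 12 + 5 = 28

Minimum assignment cost: 28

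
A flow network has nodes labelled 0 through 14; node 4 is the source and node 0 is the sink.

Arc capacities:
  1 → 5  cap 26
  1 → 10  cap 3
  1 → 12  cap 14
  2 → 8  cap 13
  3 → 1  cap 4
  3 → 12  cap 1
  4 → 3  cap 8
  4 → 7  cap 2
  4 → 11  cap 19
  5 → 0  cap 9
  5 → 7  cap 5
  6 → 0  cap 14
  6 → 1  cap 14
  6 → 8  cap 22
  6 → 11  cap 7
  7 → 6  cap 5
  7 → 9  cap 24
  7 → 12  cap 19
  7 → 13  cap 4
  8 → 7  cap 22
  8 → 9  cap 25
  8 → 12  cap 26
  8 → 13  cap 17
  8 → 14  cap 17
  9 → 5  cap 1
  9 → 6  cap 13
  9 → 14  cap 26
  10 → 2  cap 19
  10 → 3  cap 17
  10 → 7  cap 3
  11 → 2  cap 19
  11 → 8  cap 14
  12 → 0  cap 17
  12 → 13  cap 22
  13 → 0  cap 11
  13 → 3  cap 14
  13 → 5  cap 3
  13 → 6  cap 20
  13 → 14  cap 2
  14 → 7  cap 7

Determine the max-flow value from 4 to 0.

augment #1: 4→3→12→0 bottleneck 1, total now 1
augment #2: 4→7→6→0 bottleneck 2, total now 3
augment #3: 4→3→1→5→0 bottleneck 4, total now 7
augment #4: 4→11→8→12→0 bottleneck 14, total now 21
augment #5: 4→11→2→8→12→0 bottleneck 2, total now 23
augment #6: 4→11→2→8→13→0 bottleneck 3, total now 26

Maximum flow value: 26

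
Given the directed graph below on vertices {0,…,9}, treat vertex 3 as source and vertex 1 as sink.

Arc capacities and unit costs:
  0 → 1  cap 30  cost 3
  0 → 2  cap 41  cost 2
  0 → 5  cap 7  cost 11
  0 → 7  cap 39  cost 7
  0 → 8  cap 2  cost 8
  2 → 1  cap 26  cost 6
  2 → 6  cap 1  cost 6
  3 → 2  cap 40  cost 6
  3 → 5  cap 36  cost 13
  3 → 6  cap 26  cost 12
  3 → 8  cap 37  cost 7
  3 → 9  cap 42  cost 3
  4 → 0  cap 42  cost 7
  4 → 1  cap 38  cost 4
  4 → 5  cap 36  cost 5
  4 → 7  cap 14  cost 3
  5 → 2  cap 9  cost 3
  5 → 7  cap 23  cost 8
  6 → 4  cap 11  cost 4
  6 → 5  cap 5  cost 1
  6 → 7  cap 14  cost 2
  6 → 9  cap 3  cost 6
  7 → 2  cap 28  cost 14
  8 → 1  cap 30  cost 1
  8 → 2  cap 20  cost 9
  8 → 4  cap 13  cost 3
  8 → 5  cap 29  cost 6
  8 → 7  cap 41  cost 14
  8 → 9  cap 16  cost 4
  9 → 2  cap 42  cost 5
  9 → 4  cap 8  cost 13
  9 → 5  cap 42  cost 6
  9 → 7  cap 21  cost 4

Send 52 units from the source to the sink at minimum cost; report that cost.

shortest-cost path #1: 3→8→1 push 30 @ unit cost 8 (adds 240)
shortest-cost path #2: 3→2→1 push 22 @ unit cost 12 (adds 264)
total cost = 504

Minimum cost for 52 units: 504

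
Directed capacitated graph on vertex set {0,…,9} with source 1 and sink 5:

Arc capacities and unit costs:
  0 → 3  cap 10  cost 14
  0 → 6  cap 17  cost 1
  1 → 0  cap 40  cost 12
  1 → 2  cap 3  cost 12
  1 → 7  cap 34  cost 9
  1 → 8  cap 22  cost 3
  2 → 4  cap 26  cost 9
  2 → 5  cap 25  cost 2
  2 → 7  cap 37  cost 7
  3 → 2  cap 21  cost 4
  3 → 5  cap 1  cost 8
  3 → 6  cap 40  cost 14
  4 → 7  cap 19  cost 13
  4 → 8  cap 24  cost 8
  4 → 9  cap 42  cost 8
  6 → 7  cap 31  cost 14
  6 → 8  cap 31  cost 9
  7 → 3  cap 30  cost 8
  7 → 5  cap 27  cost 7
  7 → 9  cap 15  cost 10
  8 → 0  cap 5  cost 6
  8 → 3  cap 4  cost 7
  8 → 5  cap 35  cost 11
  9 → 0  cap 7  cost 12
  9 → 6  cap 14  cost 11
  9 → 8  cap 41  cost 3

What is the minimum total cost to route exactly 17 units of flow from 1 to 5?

shortest-cost path #1: 1→2→5 push 3 @ unit cost 14 (adds 42)
shortest-cost path #2: 1→8→5 push 14 @ unit cost 14 (adds 196)
total cost = 238

Minimum cost for 17 units: 238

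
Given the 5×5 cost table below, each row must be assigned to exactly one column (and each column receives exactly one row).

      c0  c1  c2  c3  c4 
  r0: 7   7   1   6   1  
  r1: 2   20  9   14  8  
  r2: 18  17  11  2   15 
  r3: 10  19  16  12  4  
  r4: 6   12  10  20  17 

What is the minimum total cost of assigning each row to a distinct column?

Minimum assignment cost: 21

optimal assignment: row0→col2 (cost 1), row1→col0 (cost 2), row2→col3 (cost 2), row3→col4 (cost 4), row4→col1 (cost 12)
total = 1 + 2 + 2 + 4 + 12 = 21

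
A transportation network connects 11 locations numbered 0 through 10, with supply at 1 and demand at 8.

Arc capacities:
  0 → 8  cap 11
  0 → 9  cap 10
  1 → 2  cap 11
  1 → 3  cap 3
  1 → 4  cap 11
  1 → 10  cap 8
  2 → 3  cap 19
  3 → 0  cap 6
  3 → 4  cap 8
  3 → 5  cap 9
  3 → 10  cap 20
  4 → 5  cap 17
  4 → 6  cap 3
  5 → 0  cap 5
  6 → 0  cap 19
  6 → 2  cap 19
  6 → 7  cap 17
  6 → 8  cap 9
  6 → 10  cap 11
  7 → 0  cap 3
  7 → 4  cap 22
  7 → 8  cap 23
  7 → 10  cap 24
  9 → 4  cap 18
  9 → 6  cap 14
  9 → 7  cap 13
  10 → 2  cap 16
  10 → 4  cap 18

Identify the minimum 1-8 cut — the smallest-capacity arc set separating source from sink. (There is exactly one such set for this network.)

Min-cut arcs: {(3,0), (4,6), (5,0)} (total capacity 14)

augment #1: 1→3→0→8 push 3
augment #2: 1→4→6→8 push 3
augment #3: 1→2→3→0→8 push 3
augment #4: 1→4→5→0→8 push 5
max flow = 14; residual-reachable set from 1 gives S-side
cut edges (S→T): {(3,0), (4,6), (5,0)} total cap 14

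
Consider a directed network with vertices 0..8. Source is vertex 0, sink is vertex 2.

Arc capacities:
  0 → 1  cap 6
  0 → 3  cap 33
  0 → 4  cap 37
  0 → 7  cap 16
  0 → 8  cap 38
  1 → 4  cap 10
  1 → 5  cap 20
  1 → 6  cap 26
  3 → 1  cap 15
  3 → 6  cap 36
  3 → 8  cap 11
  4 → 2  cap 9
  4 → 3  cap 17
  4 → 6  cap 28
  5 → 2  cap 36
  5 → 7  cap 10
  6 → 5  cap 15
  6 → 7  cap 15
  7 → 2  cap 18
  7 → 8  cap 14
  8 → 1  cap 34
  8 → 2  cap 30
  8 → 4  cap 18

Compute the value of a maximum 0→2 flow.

augment #1: 0→4→2 bottleneck 9, total now 9
augment #2: 0→7→2 bottleneck 16, total now 25
augment #3: 0→8→2 bottleneck 30, total now 55
augment #4: 0→1→5→2 bottleneck 6, total now 61
augment #5: 0→3→1→5→2 bottleneck 14, total now 75
augment #6: 0→3→6→5→2 bottleneck 15, total now 90
augment #7: 0→3→6→7→2 bottleneck 2, total now 92

Maximum flow value: 92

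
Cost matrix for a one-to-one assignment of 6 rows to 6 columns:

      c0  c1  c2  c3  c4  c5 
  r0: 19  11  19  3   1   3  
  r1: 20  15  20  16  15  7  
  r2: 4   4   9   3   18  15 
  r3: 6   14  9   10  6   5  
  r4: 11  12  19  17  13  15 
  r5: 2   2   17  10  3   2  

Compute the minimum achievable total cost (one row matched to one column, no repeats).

Minimum assignment cost: 33

optimal assignment: row0→col4 (cost 1), row1→col5 (cost 7), row2→col3 (cost 3), row3→col2 (cost 9), row4→col0 (cost 11), row5→col1 (cost 2)
total = 1 + 7 + 3 + 9 + 11 + 2 = 33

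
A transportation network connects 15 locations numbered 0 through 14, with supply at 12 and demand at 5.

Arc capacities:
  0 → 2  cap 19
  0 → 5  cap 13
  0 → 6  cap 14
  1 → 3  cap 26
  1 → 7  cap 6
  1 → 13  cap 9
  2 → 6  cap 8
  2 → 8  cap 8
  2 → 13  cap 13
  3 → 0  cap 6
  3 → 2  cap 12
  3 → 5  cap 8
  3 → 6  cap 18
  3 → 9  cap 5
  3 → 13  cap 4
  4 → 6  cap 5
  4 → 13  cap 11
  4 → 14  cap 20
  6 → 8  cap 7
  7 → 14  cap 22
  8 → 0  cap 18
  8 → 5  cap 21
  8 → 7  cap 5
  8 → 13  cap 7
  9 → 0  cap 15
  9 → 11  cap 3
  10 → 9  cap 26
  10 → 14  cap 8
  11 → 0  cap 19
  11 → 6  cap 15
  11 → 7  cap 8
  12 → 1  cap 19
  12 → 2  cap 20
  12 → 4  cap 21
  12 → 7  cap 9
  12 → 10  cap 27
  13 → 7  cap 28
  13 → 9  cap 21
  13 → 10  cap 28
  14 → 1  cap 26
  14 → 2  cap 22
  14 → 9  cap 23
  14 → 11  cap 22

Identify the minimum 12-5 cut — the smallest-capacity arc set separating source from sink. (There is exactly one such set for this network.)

augment #1: 12→1→3→5 push 8
augment #2: 12→2→8→5 push 8
augment #3: 12→1→3→0→5 push 6
augment #4: 12→2→6→8→5 push 7
augment #5: 12→10→9→0→5 push 7
max flow = 36; residual-reachable set from 12 gives S-side
cut edges (S→T): {(0,5), (2,8), (3,5), (6,8)} total cap 36

Min-cut arcs: {(0,5), (2,8), (3,5), (6,8)} (total capacity 36)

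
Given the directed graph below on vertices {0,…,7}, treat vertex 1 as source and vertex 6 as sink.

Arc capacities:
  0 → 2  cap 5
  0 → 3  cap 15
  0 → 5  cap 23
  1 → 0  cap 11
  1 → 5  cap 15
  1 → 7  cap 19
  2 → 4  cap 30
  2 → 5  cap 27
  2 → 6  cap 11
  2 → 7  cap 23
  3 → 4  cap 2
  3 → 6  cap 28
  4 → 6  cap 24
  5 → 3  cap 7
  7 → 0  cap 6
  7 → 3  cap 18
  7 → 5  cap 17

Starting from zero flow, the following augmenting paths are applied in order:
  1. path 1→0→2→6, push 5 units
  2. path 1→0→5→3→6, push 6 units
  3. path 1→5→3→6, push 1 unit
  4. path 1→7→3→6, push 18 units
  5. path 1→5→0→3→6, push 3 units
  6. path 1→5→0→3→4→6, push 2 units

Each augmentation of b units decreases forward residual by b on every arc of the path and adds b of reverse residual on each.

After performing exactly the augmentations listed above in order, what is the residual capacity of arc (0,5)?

after path 1 (1→0→2→6, push 5): res(0,5)=23
after path 2 (1→0→5→3→6, push 6): res(0,5)=17
after path 3 (1→5→3→6, push 1): res(0,5)=17
after path 4 (1→7→3→6, push 18): res(0,5)=17
after path 5 (1→5→0→3→6, push 3): res(0,5)=20
after path 6 (1→5→0→3→4→6, push 2): res(0,5)=22

Residual capacity of (0,5): 22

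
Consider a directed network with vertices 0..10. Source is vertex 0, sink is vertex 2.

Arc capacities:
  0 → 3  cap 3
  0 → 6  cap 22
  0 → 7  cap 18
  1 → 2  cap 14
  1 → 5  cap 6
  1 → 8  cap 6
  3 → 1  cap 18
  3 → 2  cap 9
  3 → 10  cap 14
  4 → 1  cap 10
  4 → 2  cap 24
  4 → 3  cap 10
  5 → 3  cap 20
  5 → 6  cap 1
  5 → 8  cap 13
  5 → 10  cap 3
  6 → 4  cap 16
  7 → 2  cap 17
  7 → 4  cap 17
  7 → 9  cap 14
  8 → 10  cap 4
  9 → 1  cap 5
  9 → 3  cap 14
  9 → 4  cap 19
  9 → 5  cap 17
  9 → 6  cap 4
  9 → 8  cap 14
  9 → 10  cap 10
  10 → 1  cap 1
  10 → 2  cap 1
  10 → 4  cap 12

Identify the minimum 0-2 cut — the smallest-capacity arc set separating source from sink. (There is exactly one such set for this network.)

Min-cut arcs: {(0,3), (0,7), (6,4)} (total capacity 37)

augment #1: 0→3→2 push 3
augment #2: 0→7→2 push 17
augment #3: 0→6→4→2 push 16
augment #4: 0→7→4→2 push 1
max flow = 37; residual-reachable set from 0 gives S-side
cut edges (S→T): {(0,3), (0,7), (6,4)} total cap 37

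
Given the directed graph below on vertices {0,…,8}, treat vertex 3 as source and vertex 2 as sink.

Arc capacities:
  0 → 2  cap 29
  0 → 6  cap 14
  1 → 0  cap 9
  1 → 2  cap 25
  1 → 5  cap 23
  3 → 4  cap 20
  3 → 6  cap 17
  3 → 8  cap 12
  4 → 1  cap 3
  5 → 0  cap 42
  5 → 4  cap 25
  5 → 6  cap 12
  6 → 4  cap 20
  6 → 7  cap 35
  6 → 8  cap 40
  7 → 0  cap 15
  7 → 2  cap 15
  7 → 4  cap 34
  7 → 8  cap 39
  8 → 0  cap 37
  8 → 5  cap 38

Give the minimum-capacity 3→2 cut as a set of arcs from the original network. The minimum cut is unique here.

Min-cut arcs: {(3,6), (3,8), (4,1)} (total capacity 32)

augment #1: 3→4→1→2 push 3
augment #2: 3→6→7→2 push 15
augment #3: 3→8→0→2 push 12
augment #4: 3→6→7→0→2 push 2
max flow = 32; residual-reachable set from 3 gives S-side
cut edges (S→T): {(3,6), (3,8), (4,1)} total cap 32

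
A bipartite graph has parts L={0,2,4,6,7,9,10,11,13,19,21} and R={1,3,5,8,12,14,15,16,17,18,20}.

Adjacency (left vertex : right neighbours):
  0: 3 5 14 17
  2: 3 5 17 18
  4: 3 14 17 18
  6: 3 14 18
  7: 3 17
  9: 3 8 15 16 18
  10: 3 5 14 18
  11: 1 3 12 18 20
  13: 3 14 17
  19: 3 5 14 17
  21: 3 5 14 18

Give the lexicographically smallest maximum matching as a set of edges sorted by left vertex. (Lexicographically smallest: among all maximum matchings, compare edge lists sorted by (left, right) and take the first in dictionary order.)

|M| = 7 (so the lex-smallest maximum matching has 7 edges)
process left vertices in ascending order; for each, take the smallest-labelled available neighbour that still permits 7 edges overall, or leave it unmatched if none does
lex-smallest matching: {0-3, 2-5, 4-14, 6-18, 7-17, 9-8, 11-1}

Lex-smallest maximum matching: {(0,3), (2,5), (4,14), (6,18), (7,17), (9,8), (11,1)}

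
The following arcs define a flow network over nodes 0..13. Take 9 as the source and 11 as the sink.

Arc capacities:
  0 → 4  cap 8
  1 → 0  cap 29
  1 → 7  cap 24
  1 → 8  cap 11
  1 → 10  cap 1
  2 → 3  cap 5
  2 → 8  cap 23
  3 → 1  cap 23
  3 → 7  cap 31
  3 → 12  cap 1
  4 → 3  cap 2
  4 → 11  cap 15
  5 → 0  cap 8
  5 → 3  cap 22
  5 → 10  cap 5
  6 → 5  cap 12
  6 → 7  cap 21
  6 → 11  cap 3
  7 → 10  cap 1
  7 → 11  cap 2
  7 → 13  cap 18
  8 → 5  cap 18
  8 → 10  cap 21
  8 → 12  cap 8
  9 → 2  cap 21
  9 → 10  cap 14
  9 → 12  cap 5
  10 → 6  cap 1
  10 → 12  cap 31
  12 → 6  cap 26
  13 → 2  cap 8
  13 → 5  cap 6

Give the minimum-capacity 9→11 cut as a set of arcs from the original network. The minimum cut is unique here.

Min-cut arcs: {(0,4), (6,11), (7,11)} (total capacity 13)

augment #1: 9→10→6→11 push 1
augment #2: 9→12→6→11 push 2
augment #3: 9→2→3→7→11 push 2
augment #4: 9→2→3→1→0→4→11 push 3
augment #5: 9→2→8→5→0→4→11 push 5
max flow = 13; residual-reachable set from 9 gives S-side
cut edges (S→T): {(0,4), (6,11), (7,11)} total cap 13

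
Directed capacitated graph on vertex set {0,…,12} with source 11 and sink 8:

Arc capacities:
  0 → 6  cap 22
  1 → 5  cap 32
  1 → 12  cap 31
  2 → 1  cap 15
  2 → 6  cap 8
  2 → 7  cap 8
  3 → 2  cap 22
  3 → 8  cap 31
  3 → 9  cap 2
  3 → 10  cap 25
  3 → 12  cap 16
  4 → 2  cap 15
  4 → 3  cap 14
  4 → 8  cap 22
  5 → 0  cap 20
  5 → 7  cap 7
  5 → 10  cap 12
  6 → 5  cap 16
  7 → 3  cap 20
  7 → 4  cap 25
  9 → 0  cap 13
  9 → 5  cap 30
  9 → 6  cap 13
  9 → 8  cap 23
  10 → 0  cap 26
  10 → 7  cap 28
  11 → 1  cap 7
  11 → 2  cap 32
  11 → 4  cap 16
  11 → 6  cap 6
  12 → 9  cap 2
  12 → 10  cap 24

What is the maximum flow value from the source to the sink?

augment #1: 11→4→8 bottleneck 16, total now 16
augment #2: 11→1→12→9→8 bottleneck 2, total now 18
augment #3: 11→2→7→3→8 bottleneck 8, total now 26
augment #4: 11→1→5→7→3→8 bottleneck 5, total now 31
augment #5: 11→6→5→7→3→8 bottleneck 2, total now 33
augment #6: 11→6→5→10→7→3→8 bottleneck 4, total now 37
augment #7: 11→2→1→5→10→7→3→8 bottleneck 1, total now 38
augment #8: 11→2→1→5→10→7→4→8 bottleneck 6, total now 44
augment #9: 11→2→1→5→10→7→4→3→8 bottleneck 1, total now 45
augment #10: 11→2→1→12→10→7→4→3→8 bottleneck 7, total now 52
augment #11: 11→2→6→5→1→12→10→7→4→3→8 bottleneck 3, total now 55
augment #12: 11→2→6→5→1→12→10→7→4→3→9→8 bottleneck 2, total now 57

Maximum flow value: 57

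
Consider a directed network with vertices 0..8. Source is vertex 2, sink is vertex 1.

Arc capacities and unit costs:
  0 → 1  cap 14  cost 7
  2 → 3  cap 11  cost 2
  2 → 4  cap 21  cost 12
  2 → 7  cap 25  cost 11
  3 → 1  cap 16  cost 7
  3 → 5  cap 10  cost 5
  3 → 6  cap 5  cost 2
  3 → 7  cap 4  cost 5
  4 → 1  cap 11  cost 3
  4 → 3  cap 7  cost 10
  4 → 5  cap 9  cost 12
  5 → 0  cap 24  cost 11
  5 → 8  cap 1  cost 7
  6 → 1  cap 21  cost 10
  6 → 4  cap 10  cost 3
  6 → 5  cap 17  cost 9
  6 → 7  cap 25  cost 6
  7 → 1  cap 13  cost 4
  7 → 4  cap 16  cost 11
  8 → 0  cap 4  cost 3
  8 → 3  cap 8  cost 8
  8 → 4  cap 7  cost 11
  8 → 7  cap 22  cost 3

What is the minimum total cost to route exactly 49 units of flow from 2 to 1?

shortest-cost path #1: 2→3→1 push 11 @ unit cost 9 (adds 99)
shortest-cost path #2: 2→4→1 push 11 @ unit cost 15 (adds 165)
shortest-cost path #3: 2→7→1 push 13 @ unit cost 15 (adds 195)
shortest-cost path #4: 2→4→3→1 push 5 @ unit cost 29 (adds 145)
shortest-cost path #5: 2→4→3→6→1 push 2 @ unit cost 34 (adds 68)
shortest-cost path #6: 2→4→5→8→0→1 push 1 @ unit cost 41 (adds 41)
shortest-cost path #7: 2→4→5→0→1 push 2 @ unit cost 42 (adds 84)
shortest-cost path #8: 2→7→4→5→0→1 push 4 @ unit cost 52 (adds 208)
total cost = 1005

Minimum cost for 49 units: 1005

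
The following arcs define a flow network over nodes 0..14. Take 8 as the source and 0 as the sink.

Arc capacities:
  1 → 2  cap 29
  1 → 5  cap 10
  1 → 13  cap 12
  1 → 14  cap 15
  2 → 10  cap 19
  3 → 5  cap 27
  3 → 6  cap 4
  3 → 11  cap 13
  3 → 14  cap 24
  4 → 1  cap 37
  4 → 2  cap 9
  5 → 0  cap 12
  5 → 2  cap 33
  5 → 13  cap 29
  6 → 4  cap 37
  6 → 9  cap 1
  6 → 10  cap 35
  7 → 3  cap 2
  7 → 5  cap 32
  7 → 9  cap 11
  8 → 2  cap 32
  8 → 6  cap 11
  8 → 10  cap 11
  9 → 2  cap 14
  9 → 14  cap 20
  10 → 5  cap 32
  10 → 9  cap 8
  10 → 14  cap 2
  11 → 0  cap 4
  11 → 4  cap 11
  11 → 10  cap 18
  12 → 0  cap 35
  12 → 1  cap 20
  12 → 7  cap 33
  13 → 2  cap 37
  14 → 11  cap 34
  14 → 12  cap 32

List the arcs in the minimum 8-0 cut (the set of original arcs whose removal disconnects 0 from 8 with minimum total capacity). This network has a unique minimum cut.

Min-cut arcs: {(5,0), (8,6), (10,9), (10,14)} (total capacity 33)

augment #1: 8→10→5→0 push 11
augment #2: 8→2→10→5→0 push 1
augment #3: 8→2→10→14→11→0 push 2
augment #4: 8→6→9→14→11→0 push 1
augment #5: 8→2→10→9→14→11→0 push 1
augment #6: 8→2→10→9→14→12→0 push 7
augment #7: 8→6→4→1→14→12→0 push 10
max flow = 33; residual-reachable set from 8 gives S-side
cut edges (S→T): {(5,0), (8,6), (10,9), (10,14)} total cap 33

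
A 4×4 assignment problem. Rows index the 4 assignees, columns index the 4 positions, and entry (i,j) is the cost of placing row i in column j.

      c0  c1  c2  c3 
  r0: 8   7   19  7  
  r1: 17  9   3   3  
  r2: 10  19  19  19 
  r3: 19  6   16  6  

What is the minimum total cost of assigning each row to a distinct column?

one of 2 optimal assignments: row0→col1 (cost 7), row1→col2 (cost 3), row2→col0 (cost 10), row3→col3 (cost 6)
total = 7 + 3 + 10 + 6 = 26

Minimum assignment cost: 26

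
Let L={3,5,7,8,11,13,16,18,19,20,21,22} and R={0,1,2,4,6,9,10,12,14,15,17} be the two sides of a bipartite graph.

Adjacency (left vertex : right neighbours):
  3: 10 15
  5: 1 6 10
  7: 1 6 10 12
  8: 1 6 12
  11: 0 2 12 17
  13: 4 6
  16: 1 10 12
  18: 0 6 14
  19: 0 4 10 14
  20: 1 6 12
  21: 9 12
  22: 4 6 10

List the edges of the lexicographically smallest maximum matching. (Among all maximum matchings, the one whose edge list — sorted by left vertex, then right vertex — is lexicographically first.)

|M| = 10 (so the lex-smallest maximum matching has 10 edges)
process left vertices in ascending order; for each, take the smallest-labelled available neighbour that still permits 10 edges overall, or leave it unmatched if none does
lex-smallest matching: {3-15, 5-1, 7-6, 8-12, 11-2, 13-4, 16-10, 18-0, 19-14, 21-9}

Lex-smallest maximum matching: {(3,15), (5,1), (7,6), (8,12), (11,2), (13,4), (16,10), (18,0), (19,14), (21,9)}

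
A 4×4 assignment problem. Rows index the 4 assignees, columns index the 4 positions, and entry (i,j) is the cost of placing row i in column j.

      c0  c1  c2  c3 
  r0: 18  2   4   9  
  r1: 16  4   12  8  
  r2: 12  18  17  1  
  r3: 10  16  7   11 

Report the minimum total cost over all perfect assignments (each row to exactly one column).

Minimum assignment cost: 19

optimal assignment: row0→col2 (cost 4), row1→col1 (cost 4), row2→col3 (cost 1), row3→col0 (cost 10)
total = 4 + 4 + 1 + 10 = 19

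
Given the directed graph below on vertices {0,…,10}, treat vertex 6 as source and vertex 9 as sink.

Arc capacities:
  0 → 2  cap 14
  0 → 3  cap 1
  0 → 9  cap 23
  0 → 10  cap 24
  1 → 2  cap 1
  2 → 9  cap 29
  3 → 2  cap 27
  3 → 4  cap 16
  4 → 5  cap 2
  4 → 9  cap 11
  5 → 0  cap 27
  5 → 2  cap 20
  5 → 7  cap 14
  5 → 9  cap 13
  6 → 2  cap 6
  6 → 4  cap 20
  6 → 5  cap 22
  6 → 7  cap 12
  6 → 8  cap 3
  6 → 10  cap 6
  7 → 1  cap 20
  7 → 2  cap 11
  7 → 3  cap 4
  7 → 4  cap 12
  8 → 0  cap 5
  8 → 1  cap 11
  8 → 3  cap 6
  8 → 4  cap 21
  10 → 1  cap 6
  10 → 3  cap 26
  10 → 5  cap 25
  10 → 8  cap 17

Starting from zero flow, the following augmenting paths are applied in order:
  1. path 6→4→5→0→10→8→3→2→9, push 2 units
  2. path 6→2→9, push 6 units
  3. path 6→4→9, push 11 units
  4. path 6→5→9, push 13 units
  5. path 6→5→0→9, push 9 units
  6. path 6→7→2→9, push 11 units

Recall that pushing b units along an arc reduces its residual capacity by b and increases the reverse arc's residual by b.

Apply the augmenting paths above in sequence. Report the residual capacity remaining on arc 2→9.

after path 1 (6→4→5→0→10→8→3→2→9, push 2): res(2,9)=27
after path 2 (6→2→9, push 6): res(2,9)=21
after path 3 (6→4→9, push 11): res(2,9)=21
after path 4 (6→5→9, push 13): res(2,9)=21
after path 5 (6→5→0→9, push 9): res(2,9)=21
after path 6 (6→7→2→9, push 11): res(2,9)=10

Residual capacity of (2,9): 10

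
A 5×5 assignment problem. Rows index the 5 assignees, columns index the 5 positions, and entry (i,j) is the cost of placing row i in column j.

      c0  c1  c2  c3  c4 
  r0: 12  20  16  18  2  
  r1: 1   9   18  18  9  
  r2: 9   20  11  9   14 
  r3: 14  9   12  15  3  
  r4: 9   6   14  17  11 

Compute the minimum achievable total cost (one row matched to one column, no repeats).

optimal assignment: row0→col4 (cost 2), row1→col0 (cost 1), row2→col3 (cost 9), row3→col2 (cost 12), row4→col1 (cost 6)
total = 2 + 1 + 9 + 12 + 6 = 30

Minimum assignment cost: 30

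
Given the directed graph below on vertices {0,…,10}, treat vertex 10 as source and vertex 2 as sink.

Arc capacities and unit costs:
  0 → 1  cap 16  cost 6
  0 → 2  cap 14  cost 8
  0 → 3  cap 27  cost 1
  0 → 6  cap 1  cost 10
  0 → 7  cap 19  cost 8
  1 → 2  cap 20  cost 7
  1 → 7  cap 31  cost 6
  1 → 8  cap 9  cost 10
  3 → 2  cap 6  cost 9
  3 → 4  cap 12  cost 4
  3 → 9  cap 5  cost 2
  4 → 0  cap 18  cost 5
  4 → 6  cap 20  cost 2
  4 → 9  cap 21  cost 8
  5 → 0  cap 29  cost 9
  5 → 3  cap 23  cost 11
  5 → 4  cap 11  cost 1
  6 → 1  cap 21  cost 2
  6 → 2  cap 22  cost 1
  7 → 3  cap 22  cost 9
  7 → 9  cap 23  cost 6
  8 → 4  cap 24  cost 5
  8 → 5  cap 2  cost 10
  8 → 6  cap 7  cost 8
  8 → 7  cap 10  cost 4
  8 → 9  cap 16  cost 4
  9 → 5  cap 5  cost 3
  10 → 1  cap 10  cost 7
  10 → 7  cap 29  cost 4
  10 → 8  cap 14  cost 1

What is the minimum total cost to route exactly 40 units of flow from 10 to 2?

Minimum cost for 40 units: 603

shortest-cost path #1: 10→8→4→6→2 push 14 @ unit cost 9 (adds 126)
shortest-cost path #2: 10→1→2 push 10 @ unit cost 14 (adds 140)
shortest-cost path #3: 10→7→9→5→4→6→2 push 5 @ unit cost 17 (adds 85)
shortest-cost path #4: 10→7→3→4→6→2 push 1 @ unit cost 20 (adds 20)
shortest-cost path #5: 10→7→3→4→8→6→2 push 2 @ unit cost 21 (adds 42)
shortest-cost path #6: 10→7→3→2 push 6 @ unit cost 22 (adds 132)
shortest-cost path #7: 10→7→3→4→8→6→1→2 push 2 @ unit cost 29 (adds 58)
total cost = 603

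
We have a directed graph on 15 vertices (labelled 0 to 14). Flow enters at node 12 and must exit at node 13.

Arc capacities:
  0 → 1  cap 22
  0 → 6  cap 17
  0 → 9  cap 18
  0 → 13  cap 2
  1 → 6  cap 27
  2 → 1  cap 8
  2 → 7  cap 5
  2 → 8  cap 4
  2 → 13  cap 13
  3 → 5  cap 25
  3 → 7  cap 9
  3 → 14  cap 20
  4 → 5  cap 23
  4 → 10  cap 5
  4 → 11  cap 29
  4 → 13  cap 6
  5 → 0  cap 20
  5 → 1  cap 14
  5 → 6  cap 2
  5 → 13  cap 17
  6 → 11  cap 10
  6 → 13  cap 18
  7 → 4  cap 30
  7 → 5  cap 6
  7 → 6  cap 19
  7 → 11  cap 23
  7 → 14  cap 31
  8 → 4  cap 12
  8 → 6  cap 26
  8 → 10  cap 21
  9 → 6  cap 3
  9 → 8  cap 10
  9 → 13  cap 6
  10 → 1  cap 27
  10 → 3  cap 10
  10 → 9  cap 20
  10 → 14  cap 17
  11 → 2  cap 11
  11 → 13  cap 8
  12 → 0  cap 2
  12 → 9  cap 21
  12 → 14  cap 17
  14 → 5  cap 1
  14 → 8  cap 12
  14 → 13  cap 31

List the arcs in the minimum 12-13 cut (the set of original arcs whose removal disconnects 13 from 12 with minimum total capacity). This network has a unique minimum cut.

augment #1: 12→0→13 push 2
augment #2: 12→9→13 push 6
augment #3: 12→14→13 push 17
augment #4: 12→9→6→13 push 3
augment #5: 12→9→8→4→13 push 6
augment #6: 12→9→8→6→13 push 4
max flow = 38; residual-reachable set from 12 gives S-side
cut edges (S→T): {(9,6), (9,8), (9,13), (12,0), (12,14)} total cap 38

Min-cut arcs: {(9,6), (9,8), (9,13), (12,0), (12,14)} (total capacity 38)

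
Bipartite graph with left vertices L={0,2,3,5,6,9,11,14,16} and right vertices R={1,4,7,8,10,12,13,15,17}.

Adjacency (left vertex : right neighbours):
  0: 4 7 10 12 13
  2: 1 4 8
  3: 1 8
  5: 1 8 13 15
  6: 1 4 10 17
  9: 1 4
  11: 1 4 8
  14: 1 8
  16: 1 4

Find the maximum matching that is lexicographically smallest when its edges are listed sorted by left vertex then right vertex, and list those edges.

|M| = 6 (so the lex-smallest maximum matching has 6 edges)
process left vertices in ascending order; for each, take the smallest-labelled available neighbour that still permits 6 edges overall, or leave it unmatched if none does
lex-smallest matching: {0-7, 2-1, 3-8, 5-13, 6-10, 9-4}

Lex-smallest maximum matching: {(0,7), (2,1), (3,8), (5,13), (6,10), (9,4)}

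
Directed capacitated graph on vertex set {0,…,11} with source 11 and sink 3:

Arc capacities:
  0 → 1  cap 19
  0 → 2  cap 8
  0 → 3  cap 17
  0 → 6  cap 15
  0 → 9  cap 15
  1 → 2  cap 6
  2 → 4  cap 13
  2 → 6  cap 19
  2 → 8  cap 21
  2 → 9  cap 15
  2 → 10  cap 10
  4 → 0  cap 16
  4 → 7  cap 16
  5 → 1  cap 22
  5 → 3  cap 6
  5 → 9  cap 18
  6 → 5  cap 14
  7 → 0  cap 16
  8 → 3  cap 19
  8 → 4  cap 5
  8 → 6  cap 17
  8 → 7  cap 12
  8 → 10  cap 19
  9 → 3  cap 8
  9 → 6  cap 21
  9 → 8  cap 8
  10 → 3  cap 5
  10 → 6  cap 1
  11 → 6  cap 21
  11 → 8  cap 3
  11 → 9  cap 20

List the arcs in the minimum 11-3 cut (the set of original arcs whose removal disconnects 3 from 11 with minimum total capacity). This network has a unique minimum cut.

augment #1: 11→8→3 push 3
augment #2: 11→9→3 push 8
augment #3: 11→6→5→3 push 6
augment #4: 11→9→8→3 push 8
augment #5: 11→6→5→1→2→8→3 push 6
max flow = 31; residual-reachable set from 11 gives S-side
cut edges (S→T): {(1,2), (5,3), (9,3), (9,8), (11,8)} total cap 31

Min-cut arcs: {(1,2), (5,3), (9,3), (9,8), (11,8)} (total capacity 31)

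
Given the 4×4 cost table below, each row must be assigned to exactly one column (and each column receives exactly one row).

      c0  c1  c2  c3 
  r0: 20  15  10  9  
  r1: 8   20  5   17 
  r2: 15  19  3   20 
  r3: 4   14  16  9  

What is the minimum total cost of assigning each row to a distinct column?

optimal assignment: row0→col3 (cost 9), row1→col0 (cost 8), row2→col2 (cost 3), row3→col1 (cost 14)
total = 9 + 8 + 3 + 14 = 34

Minimum assignment cost: 34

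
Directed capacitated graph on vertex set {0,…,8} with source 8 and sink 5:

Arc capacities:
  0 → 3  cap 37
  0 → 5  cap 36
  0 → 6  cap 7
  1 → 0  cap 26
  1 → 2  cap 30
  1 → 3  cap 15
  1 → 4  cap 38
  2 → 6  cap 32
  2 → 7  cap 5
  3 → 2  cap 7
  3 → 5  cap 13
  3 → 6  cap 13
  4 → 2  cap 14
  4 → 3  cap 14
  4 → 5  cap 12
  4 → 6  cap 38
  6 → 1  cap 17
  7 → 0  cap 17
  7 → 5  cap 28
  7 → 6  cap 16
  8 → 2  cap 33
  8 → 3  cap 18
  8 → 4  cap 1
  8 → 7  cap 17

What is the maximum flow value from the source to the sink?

augment #1: 8→3→5 bottleneck 13, total now 13
augment #2: 8→4→5 bottleneck 1, total now 14
augment #3: 8→7→5 bottleneck 17, total now 31
augment #4: 8→2→7→5 bottleneck 5, total now 36
augment #5: 8→2→6→1→0→5 bottleneck 17, total now 53

Maximum flow value: 53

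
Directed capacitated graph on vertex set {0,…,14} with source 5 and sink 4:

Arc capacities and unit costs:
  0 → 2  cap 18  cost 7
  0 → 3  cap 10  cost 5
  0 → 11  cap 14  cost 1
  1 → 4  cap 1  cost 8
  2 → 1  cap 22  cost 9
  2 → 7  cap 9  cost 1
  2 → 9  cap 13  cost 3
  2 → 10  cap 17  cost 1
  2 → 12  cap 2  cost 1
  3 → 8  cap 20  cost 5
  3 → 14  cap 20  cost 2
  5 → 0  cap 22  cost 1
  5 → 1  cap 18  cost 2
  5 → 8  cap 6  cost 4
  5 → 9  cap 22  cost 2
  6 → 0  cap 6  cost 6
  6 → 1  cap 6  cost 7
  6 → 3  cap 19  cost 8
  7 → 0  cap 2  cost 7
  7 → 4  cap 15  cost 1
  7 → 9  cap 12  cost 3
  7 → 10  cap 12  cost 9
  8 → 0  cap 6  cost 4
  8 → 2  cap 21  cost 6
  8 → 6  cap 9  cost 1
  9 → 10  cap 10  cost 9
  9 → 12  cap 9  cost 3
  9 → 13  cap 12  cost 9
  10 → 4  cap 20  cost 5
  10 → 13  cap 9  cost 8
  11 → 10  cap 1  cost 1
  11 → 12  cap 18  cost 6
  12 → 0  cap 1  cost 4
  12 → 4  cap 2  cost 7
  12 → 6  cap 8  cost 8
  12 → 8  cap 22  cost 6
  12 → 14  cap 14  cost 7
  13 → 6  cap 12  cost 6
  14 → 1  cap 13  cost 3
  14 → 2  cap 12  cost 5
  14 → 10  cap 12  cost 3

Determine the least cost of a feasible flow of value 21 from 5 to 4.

Minimum cost for 21 units: 244

shortest-cost path #1: 5→0→11→10→4 push 1 @ unit cost 8 (adds 8)
shortest-cost path #2: 5→1→4 push 1 @ unit cost 10 (adds 10)
shortest-cost path #3: 5→0→2→7→4 push 9 @ unit cost 10 (adds 90)
shortest-cost path #4: 5→9→12→4 push 2 @ unit cost 12 (adds 24)
shortest-cost path #5: 5→0→2→10→4 push 8 @ unit cost 14 (adds 112)
total cost = 244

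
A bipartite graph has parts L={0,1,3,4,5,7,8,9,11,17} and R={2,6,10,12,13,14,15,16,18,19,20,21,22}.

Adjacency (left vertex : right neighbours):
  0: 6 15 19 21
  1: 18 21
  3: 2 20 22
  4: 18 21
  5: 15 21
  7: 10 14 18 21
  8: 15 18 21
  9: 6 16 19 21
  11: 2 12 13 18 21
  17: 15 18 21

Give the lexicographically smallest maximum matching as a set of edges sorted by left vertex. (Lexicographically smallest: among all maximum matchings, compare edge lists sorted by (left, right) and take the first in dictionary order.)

Lex-smallest maximum matching: {(0,6), (1,18), (3,2), (4,21), (5,15), (7,10), (9,16), (11,12)}

|M| = 8 (so the lex-smallest maximum matching has 8 edges)
process left vertices in ascending order; for each, take the smallest-labelled available neighbour that still permits 8 edges overall, or leave it unmatched if none does
lex-smallest matching: {0-6, 1-18, 3-2, 4-21, 5-15, 7-10, 9-16, 11-12}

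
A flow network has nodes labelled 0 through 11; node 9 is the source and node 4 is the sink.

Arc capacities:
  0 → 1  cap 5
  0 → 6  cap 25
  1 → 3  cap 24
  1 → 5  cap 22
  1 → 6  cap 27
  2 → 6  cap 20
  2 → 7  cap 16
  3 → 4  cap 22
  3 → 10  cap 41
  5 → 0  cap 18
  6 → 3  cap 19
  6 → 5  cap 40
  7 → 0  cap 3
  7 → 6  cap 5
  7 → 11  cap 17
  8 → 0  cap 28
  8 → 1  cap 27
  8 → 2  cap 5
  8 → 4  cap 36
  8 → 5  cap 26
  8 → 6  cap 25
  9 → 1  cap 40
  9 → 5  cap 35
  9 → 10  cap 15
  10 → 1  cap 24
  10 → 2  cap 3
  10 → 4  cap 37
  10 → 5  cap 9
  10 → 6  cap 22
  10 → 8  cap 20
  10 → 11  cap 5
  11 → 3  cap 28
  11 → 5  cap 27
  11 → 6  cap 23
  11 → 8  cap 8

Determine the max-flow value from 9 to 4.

augment #1: 9→10→4 bottleneck 15, total now 15
augment #2: 9→1→3→4 bottleneck 22, total now 37
augment #3: 9→1→3→10→4 bottleneck 2, total now 39
augment #4: 9→1→6→3→10→4 bottleneck 16, total now 55
augment #5: 9→5→0→6→3→10→4 bottleneck 3, total now 58

Maximum flow value: 58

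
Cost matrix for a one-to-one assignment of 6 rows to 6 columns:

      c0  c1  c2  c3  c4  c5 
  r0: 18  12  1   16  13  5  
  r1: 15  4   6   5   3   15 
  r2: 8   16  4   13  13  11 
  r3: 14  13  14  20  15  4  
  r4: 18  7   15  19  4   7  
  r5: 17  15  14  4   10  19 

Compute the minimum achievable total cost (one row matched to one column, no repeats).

optimal assignment: row0→col2 (cost 1), row1→col1 (cost 4), row2→col0 (cost 8), row3→col5 (cost 4), row4→col4 (cost 4), row5→col3 (cost 4)
total = 1 + 4 + 8 + 4 + 4 + 4 = 25

Minimum assignment cost: 25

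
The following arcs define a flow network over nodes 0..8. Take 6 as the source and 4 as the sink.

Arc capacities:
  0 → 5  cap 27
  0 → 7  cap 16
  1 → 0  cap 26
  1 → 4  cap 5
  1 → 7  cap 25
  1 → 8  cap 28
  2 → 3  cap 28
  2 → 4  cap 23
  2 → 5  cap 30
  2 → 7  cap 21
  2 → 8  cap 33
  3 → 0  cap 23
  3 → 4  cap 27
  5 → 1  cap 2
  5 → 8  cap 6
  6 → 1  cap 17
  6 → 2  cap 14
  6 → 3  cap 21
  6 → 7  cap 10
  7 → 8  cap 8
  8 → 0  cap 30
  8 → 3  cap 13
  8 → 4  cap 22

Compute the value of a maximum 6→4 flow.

augment #1: 6→1→4 bottleneck 5, total now 5
augment #2: 6→2→4 bottleneck 14, total now 19
augment #3: 6→3→4 bottleneck 21, total now 40
augment #4: 6→1→8→4 bottleneck 12, total now 52
augment #5: 6→7→8→4 bottleneck 8, total now 60

Maximum flow value: 60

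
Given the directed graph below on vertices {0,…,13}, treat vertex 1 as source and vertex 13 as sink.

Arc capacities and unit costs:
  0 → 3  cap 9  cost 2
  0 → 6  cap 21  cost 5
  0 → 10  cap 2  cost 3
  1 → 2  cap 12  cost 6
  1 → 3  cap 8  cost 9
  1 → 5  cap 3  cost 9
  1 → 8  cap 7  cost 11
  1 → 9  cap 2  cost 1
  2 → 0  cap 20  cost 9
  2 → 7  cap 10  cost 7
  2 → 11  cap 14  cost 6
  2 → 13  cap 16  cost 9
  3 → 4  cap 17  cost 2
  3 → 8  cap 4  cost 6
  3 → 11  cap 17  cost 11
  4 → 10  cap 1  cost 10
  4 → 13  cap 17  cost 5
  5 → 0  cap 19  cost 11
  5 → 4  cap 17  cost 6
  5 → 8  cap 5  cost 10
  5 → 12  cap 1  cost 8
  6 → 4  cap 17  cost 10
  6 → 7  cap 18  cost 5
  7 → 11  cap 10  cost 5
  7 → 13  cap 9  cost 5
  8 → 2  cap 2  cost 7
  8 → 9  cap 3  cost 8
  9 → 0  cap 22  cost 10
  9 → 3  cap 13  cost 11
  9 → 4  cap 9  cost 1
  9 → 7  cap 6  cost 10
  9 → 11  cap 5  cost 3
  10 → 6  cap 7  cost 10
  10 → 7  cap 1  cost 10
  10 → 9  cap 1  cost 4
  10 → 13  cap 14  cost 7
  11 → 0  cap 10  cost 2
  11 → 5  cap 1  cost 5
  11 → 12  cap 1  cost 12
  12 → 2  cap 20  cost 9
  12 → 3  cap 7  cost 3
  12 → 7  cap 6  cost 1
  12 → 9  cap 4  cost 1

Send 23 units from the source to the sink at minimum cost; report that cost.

Minimum cost for 23 units: 342

shortest-cost path #1: 1→9→4→13 push 2 @ unit cost 7 (adds 14)
shortest-cost path #2: 1→2→13 push 12 @ unit cost 15 (adds 180)
shortest-cost path #3: 1→3→4→13 push 8 @ unit cost 16 (adds 128)
shortest-cost path #4: 1→5→4→13 push 1 @ unit cost 20 (adds 20)
total cost = 342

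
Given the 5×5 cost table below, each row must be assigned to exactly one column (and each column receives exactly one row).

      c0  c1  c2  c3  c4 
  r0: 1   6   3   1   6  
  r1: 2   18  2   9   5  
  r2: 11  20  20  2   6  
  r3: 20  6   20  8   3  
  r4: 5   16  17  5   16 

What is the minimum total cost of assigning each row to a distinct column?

optimal assignment: row0→col1 (cost 6), row1→col2 (cost 2), row2→col3 (cost 2), row3→col4 (cost 3), row4→col0 (cost 5)
total = 6 + 2 + 2 + 3 + 5 = 18

Minimum assignment cost: 18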